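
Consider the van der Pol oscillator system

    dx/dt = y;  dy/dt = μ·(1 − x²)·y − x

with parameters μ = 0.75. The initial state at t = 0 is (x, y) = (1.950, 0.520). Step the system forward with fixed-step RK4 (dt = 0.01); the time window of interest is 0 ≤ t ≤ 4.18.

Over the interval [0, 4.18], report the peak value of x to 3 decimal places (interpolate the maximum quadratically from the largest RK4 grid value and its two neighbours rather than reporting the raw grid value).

t=0.000: state=(1.950, 0.520)
step 1 (dt=0.01): k1=(0.520, -3.043), k2=(0.505, -3.017), k3=(0.505, -3.018), k4=(0.490, -2.992); state += dt/6·(k1+2k2+2k3+k4)
t=0.010: state=(1.955, 0.490)
t=0.020: state=(1.960, 0.460)
t=0.030: state=(1.964, 0.431)
continuing one RK4 step at a time; state shown every 20 steps (Δt=0.2):
t=0.200: state=(2.000, 0.014)
t=0.400: state=(1.968, -0.312)
t=0.600: state=(1.883, -0.525)
t=0.800: state=(1.762, -0.679)
t=1.000: state=(1.612, -0.811)
t=1.200: state=(1.437, -0.942)
t=1.400: state=(1.235, -1.089)
t=1.600: state=(0.999, -1.269)
t=1.800: state=(0.724, -1.494)
t=2.000: state=(0.398, -1.772)
t=2.200: state=(0.012, -2.088)
t=2.400: state=(-0.434, -2.361)
t=2.600: state=(-0.918, -2.416)
t=2.800: state=(-1.374, -2.073)
t=3.000: state=(-1.724, -1.391)
t=3.200: state=(-1.928, -0.666)
t=3.400: state=(-2.002, -0.112)
t=3.600: state=(-1.985, 0.251)
t=3.800: state=(-1.910, 0.484)
t=4.000: state=(-1.796, 0.647)
t=4.180: state=(-1.669, 0.768)
largest grid value and its neighbours: x(0.200)=2.00004, x(0.210)=2.00009, x(0.220)=1.99993
parabola through these three points peaks at t≈0.207 with x≈2.00010

max x = 2.000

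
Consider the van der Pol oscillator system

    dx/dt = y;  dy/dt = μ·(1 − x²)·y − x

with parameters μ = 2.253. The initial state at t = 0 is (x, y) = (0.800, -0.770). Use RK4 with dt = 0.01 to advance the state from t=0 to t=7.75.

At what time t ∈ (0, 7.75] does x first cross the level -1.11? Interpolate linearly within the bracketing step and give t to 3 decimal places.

t=0.000: state=(0.800, -0.770)
step 1 (dt=0.01): k1=(-0.770, -1.425), k2=(-0.777, -1.437), k3=(-0.777, -1.437), k4=(-0.784, -1.450); state += dt/6·(k1+2k2+2k3+k4)
t=0.010: state=(0.792, -0.784)
t=0.020: state=(0.784, -0.799)
t=0.030: state=(0.776, -0.814)
continuing one RK4 step at a time; state shown every 50 steps (Δt=0.5):
t=0.500: state=(0.146, -2.124)
t=0.890: state=(-1.083, -3.779)
next step: t=0.900: state=(-1.120, -3.750) — x has crossed -1.11
linear interpolation between t=0.890 (-1.08284) and t=0.900 (-1.12049) → t≈0.897

t = 0.897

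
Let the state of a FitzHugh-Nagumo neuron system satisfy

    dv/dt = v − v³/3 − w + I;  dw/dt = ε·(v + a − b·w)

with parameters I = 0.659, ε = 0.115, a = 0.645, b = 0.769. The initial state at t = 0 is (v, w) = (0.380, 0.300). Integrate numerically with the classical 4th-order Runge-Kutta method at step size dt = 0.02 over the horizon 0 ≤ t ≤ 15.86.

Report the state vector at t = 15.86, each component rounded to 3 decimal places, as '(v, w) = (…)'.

t=0.000: state=(0.380, 0.300)
step 1 (dt=0.02): k1=(0.721, 0.091), k2=(0.726, 0.092), k3=(0.726, 0.092), k4=(0.731, 0.093); state += dt/6·(k1+2k2+2k3+k4)
t=0.020: state=(0.395, 0.302)
t=0.040: state=(0.409, 0.304)
t=0.060: state=(0.424, 0.306)
continuing one RK4 step at a time; state shown every 50 steps (Δt=1):
t=1.000: state=(1.256, 0.435)
t=2.000: state=(1.687, 0.638)
t=3.000: state=(1.675, 0.842)
t=4.000: state=(1.583, 1.021)
t=5.000: state=(1.476, 1.174)
t=6.000: state=(1.360, 1.302)
t=7.000: state=(1.231, 1.405)
t=8.000: state=(1.081, 1.485)
t=9.000: state=(0.890, 1.539)
t=10.000: state=(0.603, 1.563)
t=11.000: state=(0.040, 1.541)
t=12.000: state=(-1.196, 1.423)
t=13.000: state=(-1.905, 1.190)
t=14.000: state=(-1.891, 0.949)
t=15.000: state=(-1.809, 0.736)
t=15.860: state=(-1.734, 0.575)

(v, w) = (-1.734, 0.575)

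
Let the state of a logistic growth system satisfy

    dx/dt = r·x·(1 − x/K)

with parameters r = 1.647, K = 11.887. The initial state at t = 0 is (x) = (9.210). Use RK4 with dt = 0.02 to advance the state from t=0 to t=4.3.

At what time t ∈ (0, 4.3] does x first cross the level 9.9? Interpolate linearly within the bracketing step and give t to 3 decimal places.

t = 0.225

t=0.000: state=(9.210)
step 1 (dt=0.02): k1=(3.416), k2=(3.385), k3=(3.385), k4=(3.354); state += dt/6·(k1+2k2+2k3+k4)
t=0.020: state=(9.278)
t=0.040: state=(9.344)
t=0.060: state=(9.409)
continuing one RK4 step at a time; state shown every 10 steps (Δt=0.2):
t=0.200: state=(9.831)
t=0.220: state=(9.887)
next step: t=0.240: state=(9.941) — x has crossed 9.9
linear interpolation between t=0.220 (9.88677) and t=0.240 (9.94097) → t≈0.225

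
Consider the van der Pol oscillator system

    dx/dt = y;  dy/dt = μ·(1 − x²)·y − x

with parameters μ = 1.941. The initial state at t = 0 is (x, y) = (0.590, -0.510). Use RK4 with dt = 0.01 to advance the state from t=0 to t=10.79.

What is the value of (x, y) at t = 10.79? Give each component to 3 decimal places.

t=0.000: state=(0.590, -0.510)
step 1 (dt=0.01): k1=(-0.510, -1.235), k2=(-0.516, -1.244), k3=(-0.516, -1.244), k4=(-0.522, -1.252); state += dt/6·(k1+2k2+2k3+k4)
t=0.010: state=(0.585, -0.522)
t=0.020: state=(0.580, -0.535)
t=0.030: state=(0.574, -0.548)
continuing one RK4 step at a time; state shown every 50 steps (Δt=0.5):
t=0.500: state=(0.130, -1.471)
t=1.000: state=(-1.013, -2.827)
t=1.500: state=(-1.833, -0.339)
t=2.000: state=(-1.777, 0.331)
t=2.500: state=(-1.575, 0.463)
t=3.000: state=(-1.308, 0.624)
t=3.500: state=(-0.918, 0.999)
t=4.000: state=(-0.172, 2.246)
t=4.500: state=(1.442, 3.148)
t=5.000: state=(2.019, -0.050)
t=5.500: state=(1.893, -0.343)
t=6.000: state=(1.703, -0.418)
t=6.500: state=(1.469, -0.525)
t=7.000: state=(1.159, -0.745)
t=7.500: state=(0.664, -1.355)
t=8.000: state=(-0.437, -3.348)
t=8.500: state=(-1.907, -1.130)
t=9.000: state=(-1.980, 0.262)
t=9.500: state=(-1.814, 0.376)
t=10.000: state=(-1.607, 0.457)
t=10.500: state=(-1.347, 0.599)
t=10.790: state=(-1.153, 0.750)

(x, y) = (-1.153, 0.750)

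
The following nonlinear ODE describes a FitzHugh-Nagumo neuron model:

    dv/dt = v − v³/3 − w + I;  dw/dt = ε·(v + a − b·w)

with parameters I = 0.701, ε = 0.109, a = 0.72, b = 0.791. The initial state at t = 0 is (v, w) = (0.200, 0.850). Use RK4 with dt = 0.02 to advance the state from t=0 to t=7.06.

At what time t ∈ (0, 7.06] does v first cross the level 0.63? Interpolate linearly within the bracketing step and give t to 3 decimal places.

t=0.000: state=(0.200, 0.850)
step 1 (dt=0.02): k1=(0.048, 0.027), k2=(0.049, 0.027), k3=(0.049, 0.027), k4=(0.049, 0.027); state += dt/6·(k1+2k2+2k3+k4)
t=0.020: state=(0.201, 0.851)
t=0.040: state=(0.202, 0.851)
t=0.060: state=(0.203, 0.852)
continuing one RK4 step at a time; state shown every 25 steps (Δt=0.5):
t=0.500: state=(0.227, 0.864)
t=1.000: state=(0.261, 0.879)
t=1.500: state=(0.305, 0.895)
t=2.000: state=(0.364, 0.914)
t=2.500: state=(0.443, 0.935)
t=3.000: state=(0.545, 0.960)
t=3.320: state=(0.625, 0.979)
next step: t=3.340: state=(0.630, 0.980) — v has crossed 0.63
linear interpolation between t=3.320 (0.62515) and t=3.340 (0.63048) → t≈3.338

t = 3.338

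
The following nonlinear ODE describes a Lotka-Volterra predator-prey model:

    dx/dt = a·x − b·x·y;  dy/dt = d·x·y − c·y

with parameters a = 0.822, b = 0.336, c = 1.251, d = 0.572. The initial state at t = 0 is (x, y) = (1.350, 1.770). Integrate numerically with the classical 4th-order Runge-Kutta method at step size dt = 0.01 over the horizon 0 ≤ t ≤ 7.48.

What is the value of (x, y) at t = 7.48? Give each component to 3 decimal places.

(x, y) = (1.970, 1.229)

t=0.000: state=(1.350, 1.770)
step 1 (dt=0.01): k1=(0.307, -0.847), k2=(0.309, -0.844), k3=(0.309, -0.844), k4=(0.311, -0.840); state += dt/6·(k1+2k2+2k3+k4)
t=0.010: state=(1.353, 1.762)
t=0.020: state=(1.356, 1.753)
t=0.030: state=(1.359, 1.745)
continuing one RK4 step at a time; state shown every 25 steps (Δt=0.25):
t=0.250: state=(1.441, 1.580)
t=0.500: state=(1.560, 1.432)
t=0.750: state=(1.707, 1.322)
t=1.000: state=(1.882, 1.250)
t=1.250: state=(2.085, 1.213)
t=1.500: state=(2.313, 1.215)
t=1.750: state=(2.561, 1.259)
t=2.000: state=(2.819, 1.353)
t=2.250: state=(3.072, 1.508)
t=2.500: state=(3.294, 1.740)
t=2.750: state=(3.450, 2.063)
t=3.000: state=(3.503, 2.485)
t=3.250: state=(3.420, 2.987)
t=3.500: state=(3.197, 3.512)
t=3.750: state=(2.866, 3.966)
t=4.000: state=(2.488, 4.254)
t=4.250: state=(2.128, 4.326)
t=4.500: state=(1.825, 4.195)
t=4.750: state=(1.593, 3.914)
t=5.000: state=(1.429, 3.551)
t=5.250: state=(1.324, 3.160)
t=5.500: state=(1.267, 2.781)
t=5.750: state=(1.251, 2.434)
t=6.000: state=(1.269, 2.131)
t=6.250: state=(1.317, 1.874)
t=6.500: state=(1.395, 1.664)
t=6.750: state=(1.500, 1.496)
t=7.000: state=(1.634, 1.369)
t=7.250: state=(1.796, 1.279)
t=7.480: state=(1.970, 1.229)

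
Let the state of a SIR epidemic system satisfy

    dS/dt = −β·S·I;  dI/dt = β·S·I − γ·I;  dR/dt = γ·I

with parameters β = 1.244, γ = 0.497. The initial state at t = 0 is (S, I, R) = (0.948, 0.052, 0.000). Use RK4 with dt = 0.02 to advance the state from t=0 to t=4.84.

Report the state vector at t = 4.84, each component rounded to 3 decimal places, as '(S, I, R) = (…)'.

(S, I, R) = (0.328, 0.248, 0.424)

t=0.000: state=(0.948, 0.052, 0.000)
step 1 (dt=0.02): k1=(-0.061, 0.035, 0.026), k2=(-0.062, 0.036, 0.026), k3=(-0.062, 0.036, 0.026), k4=(-0.062, 0.036, 0.026); state += dt/6·(k1+2k2+2k3+k4)
t=0.020: state=(0.947, 0.053, 0.001)
t=0.040: state=(0.946, 0.053, 0.001)
t=0.060: state=(0.944, 0.054, 0.002)
continuing one RK4 step at a time; state shown every 10 steps (Δt=0.2):
t=0.200: state=(0.935, 0.060, 0.006)
t=0.400: state=(0.920, 0.068, 0.012)
t=0.600: state=(0.904, 0.077, 0.019)
t=0.800: state=(0.886, 0.087, 0.027)
t=1.000: state=(0.865, 0.098, 0.036)
t=1.200: state=(0.843, 0.110, 0.047)
t=1.400: state=(0.819, 0.122, 0.058)
t=1.600: state=(0.793, 0.135, 0.071)
t=1.800: state=(0.766, 0.149, 0.085)
t=2.000: state=(0.737, 0.163, 0.101)
t=2.200: state=(0.706, 0.176, 0.118)
t=2.400: state=(0.675, 0.189, 0.136)
t=2.600: state=(0.643, 0.202, 0.155)
t=2.800: state=(0.610, 0.214, 0.176)
t=3.000: state=(0.578, 0.224, 0.198)
t=3.200: state=(0.546, 0.234, 0.220)
t=3.400: state=(0.515, 0.241, 0.244)
t=3.600: state=(0.484, 0.247, 0.268)
t=3.800: state=(0.455, 0.252, 0.293)
t=4.000: state=(0.427, 0.254, 0.318)
t=4.200: state=(0.401, 0.255, 0.344)
t=4.400: state=(0.376, 0.255, 0.369)
t=4.600: state=(0.353, 0.252, 0.394)
t=4.800: state=(0.332, 0.249, 0.419)
t=4.840: state=(0.328, 0.248, 0.424)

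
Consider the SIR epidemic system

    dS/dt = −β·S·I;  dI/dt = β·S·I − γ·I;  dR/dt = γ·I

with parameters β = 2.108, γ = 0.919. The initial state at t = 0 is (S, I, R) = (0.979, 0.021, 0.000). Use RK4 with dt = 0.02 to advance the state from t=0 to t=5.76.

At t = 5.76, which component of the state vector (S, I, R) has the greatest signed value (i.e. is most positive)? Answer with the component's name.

t=0.000: state=(0.979, 0.021, 0.000)
step 1 (dt=0.02): k1=(-0.043, 0.024, 0.019), k2=(-0.044, 0.024, 0.020), k3=(-0.044, 0.024, 0.020), k4=(-0.044, 0.025, 0.020); state += dt/6·(k1+2k2+2k3+k4)
t=0.020: state=(0.978, 0.021, 0.000)
t=0.040: state=(0.977, 0.022, 0.001)
t=0.060: state=(0.976, 0.022, 0.001)
continuing one RK4 step at a time; state shown every 10 steps (Δt=0.2):
t=0.200: state=(0.969, 0.026, 0.004)
t=0.400: state=(0.957, 0.033, 0.010)
t=0.600: state=(0.943, 0.041, 0.017)
t=0.800: state=(0.925, 0.050, 0.025)
t=1.000: state=(0.903, 0.062, 0.035)
t=1.200: state=(0.878, 0.075, 0.048)
t=1.400: state=(0.848, 0.089, 0.063)
t=1.600: state=(0.814, 0.106, 0.081)
t=1.800: state=(0.775, 0.123, 0.102)
t=2.000: state=(0.733, 0.141, 0.126)
t=2.200: state=(0.689, 0.158, 0.153)
t=2.400: state=(0.642, 0.174, 0.184)
t=2.600: state=(0.595, 0.188, 0.217)
t=2.800: state=(0.548, 0.199, 0.253)
t=3.000: state=(0.503, 0.207, 0.290)
t=3.200: state=(0.461, 0.211, 0.329)
t=3.400: state=(0.422, 0.211, 0.367)
t=3.600: state=(0.386, 0.208, 0.406)
t=3.800: state=(0.354, 0.202, 0.444)
t=4.000: state=(0.325, 0.194, 0.480)
t=4.200: state=(0.300, 0.185, 0.515)
t=4.400: state=(0.279, 0.173, 0.548)
t=4.600: state=(0.260, 0.162, 0.579)
t=4.800: state=(0.243, 0.150, 0.607)
t=5.000: state=(0.229, 0.137, 0.634)
t=5.200: state=(0.216, 0.126, 0.658)
t=5.400: state=(0.206, 0.114, 0.680)
t=5.600: state=(0.197, 0.103, 0.700)
t=5.760: state=(0.190, 0.095, 0.715)
compare at T: S=0.190, I=0.095, R=0.715

largest component: R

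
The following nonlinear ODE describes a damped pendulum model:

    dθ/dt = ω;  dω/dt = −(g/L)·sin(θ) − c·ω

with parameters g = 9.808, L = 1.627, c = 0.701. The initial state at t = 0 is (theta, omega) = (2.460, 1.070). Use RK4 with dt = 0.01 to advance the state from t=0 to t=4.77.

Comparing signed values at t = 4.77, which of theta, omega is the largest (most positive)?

largest component: omega

t=0.000: state=(2.460, 1.070)
step 1 (dt=0.01): k1=(1.070, -4.548), k2=(1.047, -4.507), k3=(1.047, -4.508), k4=(1.025, -4.467); state += dt/6·(k1+2k2+2k3+k4)
t=0.010: state=(2.470, 1.025)
t=0.020: state=(2.481, 0.981)
t=0.030: state=(2.490, 0.937)
continuing one RK4 step at a time; state shown every 20 steps (Δt=0.2):
t=0.200: state=(2.592, 0.294)
t=0.400: state=(2.588, -0.323)
t=0.600: state=(2.464, -0.922)
t=0.800: state=(2.214, -1.602)
t=1.000: state=(1.815, -2.397)
t=1.200: state=(1.254, -3.194)
t=1.400: state=(0.561, -3.644)
t=1.600: state=(-0.154, -3.376)
t=1.800: state=(-0.743, -2.430)
t=2.000: state=(-1.108, -1.202)
t=2.200: state=(-1.226, -0.002)
t=2.400: state=(-1.119, 1.042)
t=2.600: state=(-0.826, 1.838)
t=2.800: state=(-0.410, 2.246)
t=3.000: state=(0.039, 2.151)
t=3.200: state=(0.420, 1.600)
t=3.400: state=(0.662, 0.798)
t=3.600: state=(0.737, -0.043)
t=3.800: state=(0.652, -0.767)
t=4.000: state=(0.445, -1.258)
t=4.200: state=(0.171, -1.433)
t=4.400: state=(-0.106, -1.275)
t=4.600: state=(-0.322, -0.860)
t=4.770: state=(-0.430, -0.402)
compare at T: theta=-0.430, omega=-0.402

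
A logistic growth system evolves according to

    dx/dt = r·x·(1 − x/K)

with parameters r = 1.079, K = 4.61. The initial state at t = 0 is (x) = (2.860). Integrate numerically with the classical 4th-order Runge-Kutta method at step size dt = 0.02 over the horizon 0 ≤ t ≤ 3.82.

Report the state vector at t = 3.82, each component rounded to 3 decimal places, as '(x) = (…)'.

(x) = (4.565)

t=0.000: state=(2.860)
step 1 (dt=0.02): k1=(1.171), k2=(1.168), k3=(1.168), k4=(1.165); state += dt/6·(k1+2k2+2k3+k4)
t=0.020: state=(2.883)
t=0.040: state=(2.907)
t=0.060: state=(2.930)
continuing one RK4 step at a time; state shown every 10 steps (Δt=0.2):
t=0.200: state=(3.087)
t=0.400: state=(3.299)
t=0.600: state=(3.492)
t=0.800: state=(3.664)
t=1.000: state=(3.816)
t=1.200: state=(3.948)
t=1.400: state=(4.061)
t=1.600: state=(4.157)
t=1.800: state=(4.238)
t=2.000: state=(4.306)
t=2.200: state=(4.361)
t=2.400: state=(4.408)
t=2.600: state=(4.445)
t=2.800: state=(4.476)
t=3.000: state=(4.502)
t=3.200: state=(4.522)
t=3.400: state=(4.539)
t=3.600: state=(4.553)
t=3.800: state=(4.564)
t=3.820: state=(4.565)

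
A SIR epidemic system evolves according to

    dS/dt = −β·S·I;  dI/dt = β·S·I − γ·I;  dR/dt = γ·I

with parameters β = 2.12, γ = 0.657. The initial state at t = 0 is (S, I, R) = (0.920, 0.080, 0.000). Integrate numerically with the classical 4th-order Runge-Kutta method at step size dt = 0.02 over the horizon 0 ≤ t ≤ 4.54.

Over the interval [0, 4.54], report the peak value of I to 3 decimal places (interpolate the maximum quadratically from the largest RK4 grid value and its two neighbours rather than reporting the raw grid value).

t=0.000: state=(0.920, 0.080, 0.000)
step 1 (dt=0.02): k1=(-0.156, 0.103, 0.053), k2=(-0.158, 0.105, 0.053), k3=(-0.158, 0.105, 0.053), k4=(-0.160, 0.106, 0.054); state += dt/6·(k1+2k2+2k3+k4)
t=0.020: state=(0.917, 0.082, 0.001)
t=0.040: state=(0.914, 0.084, 0.002)
t=0.060: state=(0.910, 0.086, 0.003)
continuing one RK4 step at a time; state shown every 10 steps (Δt=0.2):
t=0.200: state=(0.885, 0.103, 0.012)
t=0.400: state=(0.843, 0.130, 0.027)
t=0.600: state=(0.792, 0.161, 0.046)
t=0.800: state=(0.734, 0.196, 0.070)
t=1.000: state=(0.671, 0.231, 0.098)
t=1.200: state=(0.604, 0.266, 0.131)
t=1.400: state=(0.536, 0.297, 0.168)
t=1.600: state=(0.470, 0.322, 0.208)
t=1.800: state=(0.408, 0.340, 0.252)
t=2.000: state=(0.353, 0.350, 0.297)
t=2.200: state=(0.304, 0.353, 0.343)
t=2.400: state=(0.262, 0.349, 0.390)
t=2.600: state=(0.226, 0.339, 0.435)
t=2.800: state=(0.196, 0.325, 0.479)
t=3.000: state=(0.172, 0.308, 0.520)
t=3.200: state=(0.151, 0.289, 0.559)
t=3.400: state=(0.134, 0.269, 0.596)
t=3.600: state=(0.120, 0.249, 0.630)
t=3.800: state=(0.109, 0.230, 0.662)
t=4.000: state=(0.099, 0.210, 0.691)
t=4.200: state=(0.091, 0.192, 0.717)
t=4.400: state=(0.084, 0.175, 0.741)
t=4.540: state=(0.080, 0.163, 0.757)
largest grid value and its neighbours: I(2.160)=0.35287, I(2.180)=0.35288, I(2.200)=0.35282
parabola through these three points peaks at t≈2.173 with I≈0.35288

max I = 0.353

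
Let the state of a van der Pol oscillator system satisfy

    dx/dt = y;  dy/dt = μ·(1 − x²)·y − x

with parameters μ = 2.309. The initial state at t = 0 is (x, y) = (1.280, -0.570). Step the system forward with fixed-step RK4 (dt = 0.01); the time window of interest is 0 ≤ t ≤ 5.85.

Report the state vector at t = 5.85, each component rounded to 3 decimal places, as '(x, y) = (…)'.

t=0.000: state=(1.280, -0.570)
step 1 (dt=0.01): k1=(-0.570, -0.440), k2=(-0.572, -0.443), k3=(-0.572, -0.443), k4=(-0.574, -0.447); state += dt/6·(k1+2k2+2k3+k4)
t=0.010: state=(1.274, -0.574)
t=0.020: state=(1.269, -0.579)
t=0.030: state=(1.263, -0.584)
continuing one RK4 step at a time; state shown every 20 steps (Δt=0.2):
t=0.200: state=(1.156, -0.675)
t=0.400: state=(1.006, -0.833)
t=0.600: state=(0.816, -1.089)
t=0.800: state=(0.558, -1.539)
t=1.000: state=(0.176, -2.369)
t=1.200: state=(-0.424, -3.670)
t=1.400: state=(-1.233, -3.990)
t=1.600: state=(-1.829, -1.786)
t=1.800: state=(-2.009, -0.279)
t=2.000: state=(-2.013, 0.148)
t=2.200: state=(-1.970, 0.255)
t=2.400: state=(-1.915, 0.291)
t=2.600: state=(-1.855, 0.312)
t=2.800: state=(-1.790, 0.332)
t=3.000: state=(-1.722, 0.354)
t=3.200: state=(-1.649, 0.380)
t=3.400: state=(-1.570, 0.412)
t=3.600: state=(-1.483, 0.452)
t=3.800: state=(-1.388, 0.505)
t=4.000: state=(-1.280, 0.578)
t=4.200: state=(-1.155, 0.682)
t=4.400: state=(-1.004, 0.840)
t=4.600: state=(-0.812, 1.099)
t=4.800: state=(-0.551, 1.557)
t=5.000: state=(-0.164, 2.400)
t=5.200: state=(0.443, 3.707)
t=5.400: state=(1.254, 3.959)
t=5.600: state=(1.839, 1.726)
t=5.800: state=(2.011, 0.258)
t=5.850: state=(2.020, 0.096)

(x, y) = (2.020, 0.096)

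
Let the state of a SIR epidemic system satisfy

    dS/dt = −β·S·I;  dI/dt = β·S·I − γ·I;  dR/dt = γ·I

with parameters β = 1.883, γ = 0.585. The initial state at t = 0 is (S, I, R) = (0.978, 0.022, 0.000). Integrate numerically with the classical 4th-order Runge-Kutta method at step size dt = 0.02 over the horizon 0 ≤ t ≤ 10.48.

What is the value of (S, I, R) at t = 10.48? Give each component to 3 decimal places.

t=0.000: state=(0.978, 0.022, 0.000)
step 1 (dt=0.02): k1=(-0.041, 0.028, 0.013), k2=(-0.041, 0.028, 0.013), k3=(-0.041, 0.028, 0.013), k4=(-0.042, 0.028, 0.013); state += dt/6·(k1+2k2+2k3+k4)
t=0.020: state=(0.977, 0.023, 0.000)
t=0.040: state=(0.976, 0.023, 0.001)
t=0.060: state=(0.975, 0.024, 0.001)
continuing one RK4 step at a time; state shown every 25 steps (Δt=0.5):
t=0.500: state=(0.950, 0.041, 0.009)
t=1.000: state=(0.902, 0.073, 0.025)
t=1.500: state=(0.824, 0.123, 0.053)
t=2.000: state=(0.712, 0.190, 0.099)
t=2.500: state=(0.576, 0.260, 0.165)
t=3.000: state=(0.439, 0.312, 0.249)
t=3.500: state=(0.323, 0.333, 0.344)
t=4.000: state=(0.237, 0.323, 0.440)
t=4.500: state=(0.177, 0.292, 0.531)
t=5.000: state=(0.137, 0.252, 0.610)
t=5.500: state=(0.110, 0.212, 0.678)
t=6.000: state=(0.092, 0.174, 0.735)
t=6.500: state=(0.079, 0.140, 0.780)
t=7.000: state=(0.070, 0.112, 0.817)
t=7.500: state=(0.064, 0.089, 0.847)
t=8.000: state=(0.059, 0.071, 0.870)
t=8.500: state=(0.056, 0.056, 0.888)
t=9.000: state=(0.054, 0.044, 0.903)
t=9.500: state=(0.052, 0.034, 0.914)
t=10.000: state=(0.050, 0.027, 0.923)
t=10.480: state=(0.049, 0.021, 0.930)

(S, I, R) = (0.049, 0.021, 0.930)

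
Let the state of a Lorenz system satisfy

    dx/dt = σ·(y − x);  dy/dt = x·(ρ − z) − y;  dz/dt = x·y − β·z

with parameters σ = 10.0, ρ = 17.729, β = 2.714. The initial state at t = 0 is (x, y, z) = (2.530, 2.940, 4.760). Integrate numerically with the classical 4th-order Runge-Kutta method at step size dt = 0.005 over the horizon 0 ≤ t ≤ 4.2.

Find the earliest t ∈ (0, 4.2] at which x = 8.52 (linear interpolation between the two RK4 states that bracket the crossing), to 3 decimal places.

t = 0.222

t=0.000: state=(2.530, 2.940, 4.760)
step 1 (dt=0.005): k1=(4.100, 29.872, -5.480), k2=(4.744, 29.965, -5.223), k3=(4.731, 29.984, -5.220), k4=(5.363, 30.095, -4.957); state += dt/6·(k1+2k2+2k3+k4)
t=0.005: state=(2.554, 3.090, 4.734)
t=0.010: state=(2.584, 3.241, 4.710)
t=0.015: state=(2.619, 3.394, 4.690)
continuing one RK4 step at a time; state shown every 40 steps (Δt=0.2):
t=0.200: state=(7.521, 11.926, 8.518)
t=0.220: state=(8.424, 13.028, 10.008)
next step: t=0.225: state=(8.655, 13.283, 10.431) — x has crossed 8.52
linear interpolation between t=0.220 (8.42429) and t=0.225 (8.65512) → t≈0.222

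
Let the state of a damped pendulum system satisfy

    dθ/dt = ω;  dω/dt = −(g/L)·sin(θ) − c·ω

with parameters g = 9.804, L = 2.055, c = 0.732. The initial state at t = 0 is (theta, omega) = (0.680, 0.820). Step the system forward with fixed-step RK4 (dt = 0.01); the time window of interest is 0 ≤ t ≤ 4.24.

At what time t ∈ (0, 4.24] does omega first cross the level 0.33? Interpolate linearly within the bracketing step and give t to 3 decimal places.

t = 0.137

t=0.000: state=(0.680, 0.820)
step 1 (dt=0.01): k1=(0.820, -3.600), k2=(0.802, -3.602), k3=(0.802, -3.602), k4=(0.784, -3.603); state += dt/6·(k1+2k2+2k3+k4)
t=0.010: state=(0.688, 0.784)
t=0.020: state=(0.696, 0.748)
t=0.030: state=(0.703, 0.712)
t=0.130: state=(0.756, 0.354)
next step: t=0.140: state=(0.760, 0.319) — omega has crossed 0.33
linear interpolation between t=0.130 (0.35389) and t=0.140 (0.31864) → t≈0.137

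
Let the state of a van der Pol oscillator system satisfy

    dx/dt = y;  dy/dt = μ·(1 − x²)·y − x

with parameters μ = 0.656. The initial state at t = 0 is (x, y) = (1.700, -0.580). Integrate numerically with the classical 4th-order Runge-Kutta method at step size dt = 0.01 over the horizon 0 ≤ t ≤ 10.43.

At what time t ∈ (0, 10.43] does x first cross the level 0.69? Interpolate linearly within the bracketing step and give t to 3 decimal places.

t=0.000: state=(1.700, -0.580)
step 1 (dt=0.01): k1=(-0.580, -0.981), k2=(-0.585, -0.976), k3=(-0.585, -0.976), k4=(-0.590, -0.971); state += dt/6·(k1+2k2+2k3+k4)
t=0.010: state=(1.694, -0.590)
t=0.020: state=(1.688, -0.599)
t=0.030: state=(1.682, -0.609)
continuing one RK4 step at a time; state shown every 50 steps (Δt=0.5):
t=0.500: state=(1.300, -1.008)
t=0.990: state=(0.694, -1.496)
next step: t=1.000: state=(0.679, -1.508) — x has crossed 0.69
linear interpolation between t=0.990 (0.69439) and t=1.000 (0.67937) → t≈0.993

t = 0.993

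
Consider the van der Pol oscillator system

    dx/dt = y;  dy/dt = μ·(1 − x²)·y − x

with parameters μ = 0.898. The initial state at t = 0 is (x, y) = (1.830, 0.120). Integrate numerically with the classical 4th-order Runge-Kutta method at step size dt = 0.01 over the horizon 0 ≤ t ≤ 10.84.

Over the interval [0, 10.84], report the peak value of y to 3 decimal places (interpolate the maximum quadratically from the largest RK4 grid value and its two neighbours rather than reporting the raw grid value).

max y = 2.575

t=0.000: state=(1.830, 0.120)
step 1 (dt=0.01): k1=(0.120, -2.083), k2=(0.110, -2.062), k3=(0.110, -2.062), k4=(0.099, -2.041); state += dt/6·(k1+2k2+2k3+k4)
t=0.010: state=(1.831, 0.099)
t=0.020: state=(1.832, 0.079)
t=0.030: state=(1.833, 0.059)
continuing one RK4 step at a time; state shown every 50 steps (Δt=0.5):
t=0.500: state=(1.701, -0.530)
t=1.000: state=(1.347, -0.876)
t=1.500: state=(0.806, -1.335)
t=2.000: state=(-0.051, -2.153)
t=2.500: state=(-1.263, -2.315)
t=3.000: state=(-1.960, -0.444)
t=3.500: state=(-1.916, 0.434)
t=4.000: state=(-1.614, 0.747)
t=4.500: state=(-1.166, 1.067)
t=5.000: state=(-0.502, 1.656)
t=5.500: state=(0.550, 2.520)
t=6.000: state=(1.695, 1.559)
t=6.500: state=(2.005, -0.078)
t=7.000: state=(1.814, -0.589)
t=7.500: state=(1.451, -0.864)
t=8.000: state=(0.930, -1.262)
t=8.500: state=(0.127, -2.022)
t=9.000: state=(-1.073, -2.505)
t=9.500: state=(-1.925, -0.715)
t=10.000: state=(-1.958, 0.360)
t=10.500: state=(-1.683, 0.702)
t=10.840: state=(-1.413, 0.891)
largest grid value and its neighbours: y(5.590)=2.57449, y(5.600)=2.57515, y(5.610)=2.57459
parabola through these three points peaks at t≈5.600 with y≈2.57515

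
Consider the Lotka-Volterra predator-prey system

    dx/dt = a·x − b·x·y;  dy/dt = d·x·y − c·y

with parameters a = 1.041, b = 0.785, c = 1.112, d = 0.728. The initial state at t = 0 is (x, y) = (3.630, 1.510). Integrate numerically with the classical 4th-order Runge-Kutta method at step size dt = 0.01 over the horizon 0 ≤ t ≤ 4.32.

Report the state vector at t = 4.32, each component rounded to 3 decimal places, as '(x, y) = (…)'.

t=0.000: state=(3.630, 1.510)
step 1 (dt=0.01): k1=(-0.524, 2.311), k2=(-0.557, 2.326), k3=(-0.557, 2.326), k4=(-0.589, 2.341); state += dt/6·(k1+2k2+2k3+k4)
t=0.010: state=(3.624, 1.533)
t=0.020: state=(3.618, 1.557)
t=0.030: state=(3.611, 1.581)
continuing one RK4 step at a time; state shown every 20 steps (Δt=0.2):
t=0.200: state=(3.392, 2.022)
t=0.400: state=(2.912, 2.568)
t=0.600: state=(2.309, 3.008)
t=0.800: state=(1.737, 3.230)
t=1.000: state=(1.286, 3.217)
t=1.200: state=(0.968, 3.030)
t=1.400: state=(0.757, 2.748)
t=1.600: state=(0.621, 2.430)
t=1.800: state=(0.535, 2.115)
t=2.000: state=(0.484, 1.823)
t=2.200: state=(0.457, 1.563)
t=2.400: state=(0.449, 1.336)
t=2.600: state=(0.455, 1.142)
t=2.800: state=(0.474, 0.978)
t=3.000: state=(0.507, 0.841)
t=3.200: state=(0.552, 0.727)
t=3.400: state=(0.611, 0.633)
t=3.600: state=(0.685, 0.557)
t=3.800: state=(0.777, 0.496)
t=4.000: state=(0.889, 0.448)
t=4.200: state=(1.023, 0.412)
t=4.320: state=(1.116, 0.396)

(x, y) = (1.116, 0.396)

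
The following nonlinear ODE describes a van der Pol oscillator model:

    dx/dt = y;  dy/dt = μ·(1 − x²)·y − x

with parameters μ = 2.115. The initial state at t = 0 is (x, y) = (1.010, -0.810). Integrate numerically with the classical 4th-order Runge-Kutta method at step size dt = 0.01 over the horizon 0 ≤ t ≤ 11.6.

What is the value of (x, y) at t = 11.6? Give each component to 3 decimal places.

t=0.000: state=(1.010, -0.810)
step 1 (dt=0.01): k1=(-0.810, -0.976), k2=(-0.815, -0.985), k3=(-0.815, -0.985), k4=(-0.820, -0.995); state += dt/6·(k1+2k2+2k3+k4)
t=0.010: state=(1.002, -0.820)
t=0.020: state=(0.994, -0.830)
t=0.030: state=(0.985, -0.840)
continuing one RK4 step at a time; state shown every 50 steps (Δt=0.5):
t=0.500: state=(0.417, -1.765)
t=1.000: state=(-1.060, -3.889)
t=1.500: state=(-2.010, -0.154)
t=2.000: state=(-1.922, 0.305)
t=2.500: state=(-1.753, 0.371)
t=3.000: state=(-1.549, 0.452)
t=3.500: state=(-1.289, 0.605)
t=4.000: state=(-0.908, 0.986)
t=4.500: state=(-0.150, 2.355)
t=5.000: state=(1.545, 3.014)
t=5.500: state=(2.016, -0.120)
t=6.000: state=(1.885, -0.325)
t=6.500: state=(1.708, -0.387)
t=7.000: state=(1.493, -0.479)
t=7.500: state=(1.214, -0.664)
t=8.000: state=(0.781, -1.163)
t=8.500: state=(-0.168, -3.023)
t=9.000: state=(-1.826, -1.715)
t=9.500: state=(-1.995, 0.223)
t=10.000: state=(-1.846, 0.339)
t=10.500: state=(-1.661, 0.404)
t=11.000: state=(-1.435, 0.511)
t=11.500: state=(-1.131, 0.737)
t=11.600: state=(-1.053, 0.815)

(x, y) = (-1.053, 0.815)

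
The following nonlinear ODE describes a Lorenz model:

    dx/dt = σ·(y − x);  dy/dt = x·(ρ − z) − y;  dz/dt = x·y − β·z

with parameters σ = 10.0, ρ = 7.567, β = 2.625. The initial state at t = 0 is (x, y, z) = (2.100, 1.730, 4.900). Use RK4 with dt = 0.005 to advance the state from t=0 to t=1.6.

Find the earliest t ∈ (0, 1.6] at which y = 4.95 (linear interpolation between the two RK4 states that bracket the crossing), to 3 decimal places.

t = 0.472

t=0.000: state=(2.100, 1.730, 4.900)
step 1 (dt=0.005): k1=(-3.700, 3.871, -9.230), k2=(-3.511, 3.885, -9.165), k3=(-3.515, 3.885, -9.164), k4=(-3.330, 3.900, -9.099); state += dt/6·(k1+2k2+2k3+k4)
t=0.005: state=(2.082, 1.749, 4.854)
t=0.010: state=(2.067, 1.769, 4.809)
t=0.015: state=(2.053, 1.789, 4.765)
continuing one RK4 step at a time; state shown every 20 steps (Δt=0.1):
t=0.100: state=(2.019, 2.158, 4.113)
t=0.200: state=(2.303, 2.713, 3.624)
t=0.300: state=(2.820, 3.437, 3.482)
t=0.400: state=(3.525, 4.307, 3.766)
t=0.470: state=(4.096, 4.934, 4.266)
next step: t=0.475: state=(4.138, 4.976, 4.312) — y has crossed 4.95
linear interpolation between t=0.470 (4.93374) and t=0.475 (4.97644) → t≈0.472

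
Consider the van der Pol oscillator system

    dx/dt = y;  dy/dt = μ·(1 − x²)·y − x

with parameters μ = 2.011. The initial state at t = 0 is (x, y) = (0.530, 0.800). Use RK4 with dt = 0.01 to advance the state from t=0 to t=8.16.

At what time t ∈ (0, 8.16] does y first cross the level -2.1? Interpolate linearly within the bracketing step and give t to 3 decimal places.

t = 2.464

t=0.000: state=(0.530, 0.800)
step 1 (dt=0.01): k1=(0.800, 0.627), k2=(0.803, 0.621), k3=(0.803, 0.620), k4=(0.806, 0.614); state += dt/6·(k1+2k2+2k3+k4)
t=0.010: state=(0.538, 0.806)
t=0.020: state=(0.546, 0.812)
t=0.030: state=(0.554, 0.818)
continuing one RK4 step at a time; state shown every 50 steps (Δt=0.5):
t=0.500: state=(0.962, 0.799)
t=1.000: state=(1.209, 0.151)
t=1.500: state=(1.139, -0.394)
t=2.000: state=(0.822, -0.914)
t=2.460: state=(0.182, -2.083)
next step: t=2.470: state=(0.161, -2.126) — y has crossed -2.1
linear interpolation between t=2.460 (-2.08289) and t=2.470 (-2.12567) → t≈2.464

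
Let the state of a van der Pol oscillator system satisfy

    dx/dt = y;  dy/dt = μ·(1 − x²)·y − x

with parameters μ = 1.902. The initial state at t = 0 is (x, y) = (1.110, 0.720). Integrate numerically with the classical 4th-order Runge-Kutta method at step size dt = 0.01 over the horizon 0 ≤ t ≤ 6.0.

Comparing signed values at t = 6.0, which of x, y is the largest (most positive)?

largest component: y

t=0.000: state=(1.110, 0.720)
step 1 (dt=0.01): k1=(0.720, -1.428), k2=(0.713, -1.439), k3=(0.713, -1.439), k4=(0.706, -1.450); state += dt/6·(k1+2k2+2k3+k4)
t=0.010: state=(1.117, 0.706)
t=0.020: state=(1.124, 0.691)
t=0.030: state=(1.131, 0.676)
continuing one RK4 step at a time; state shown every 20 steps (Δt=0.2):
t=0.200: state=(1.223, 0.408)
t=0.400: state=(1.274, 0.103)
t=0.600: state=(1.268, -0.146)
t=0.800: state=(1.219, -0.343)
t=1.000: state=(1.133, -0.516)
t=1.200: state=(1.012, -0.697)
t=1.400: state=(0.851, -0.924)
t=1.600: state=(0.635, -1.255)
t=1.800: state=(0.336, -1.786)
t=2.000: state=(-0.099, -2.615)
t=2.200: state=(-0.716, -3.477)
t=2.400: state=(-1.402, -3.055)
t=2.600: state=(-1.844, -1.338)
t=2.800: state=(-1.985, -0.235)
t=3.000: state=(-1.985, 0.163)
t=3.200: state=(-1.937, 0.295)
t=3.400: state=(-1.872, 0.351)
t=3.600: state=(-1.798, 0.386)
t=3.800: state=(-1.717, 0.418)
t=4.000: state=(-1.630, 0.454)
t=4.200: state=(-1.535, 0.498)
t=4.400: state=(-1.430, 0.555)
t=4.600: state=(-1.312, 0.632)
t=4.800: state=(-1.175, 0.739)
t=5.000: state=(-1.013, 0.896)
t=5.200: state=(-0.811, 1.143)
t=5.400: state=(-0.545, 1.550)
t=5.600: state=(-0.173, 2.233)
t=5.800: state=(0.369, 3.212)
t=6.000: state=(1.080, 3.654)
compare at T: x=1.080, y=3.654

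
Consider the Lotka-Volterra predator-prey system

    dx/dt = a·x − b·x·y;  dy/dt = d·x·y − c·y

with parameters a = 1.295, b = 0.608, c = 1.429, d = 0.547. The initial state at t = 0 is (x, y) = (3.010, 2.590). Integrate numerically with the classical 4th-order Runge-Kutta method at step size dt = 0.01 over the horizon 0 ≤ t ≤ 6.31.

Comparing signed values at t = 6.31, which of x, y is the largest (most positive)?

largest component: y

t=0.000: state=(3.010, 2.590)
step 1 (dt=0.01): k1=(-0.842, 0.563), k2=(-0.846, 0.558), k3=(-0.846, 0.558), k4=(-0.850, 0.552); state += dt/6·(k1+2k2+2k3+k4)
t=0.010: state=(3.002, 2.596)
t=0.020: state=(2.993, 2.601)
t=0.030: state=(2.984, 2.606)
continuing one RK4 step at a time; state shown every 25 steps (Δt=0.25):
t=0.250: state=(2.782, 2.693)
t=0.500: state=(2.547, 2.712)
t=0.750: state=(2.340, 2.649)
t=1.000: state=(2.182, 2.523)
t=1.250: state=(2.080, 2.361)
t=1.500: state=(2.035, 2.187)
t=1.750: state=(2.044, 2.021)
t=2.000: state=(2.101, 1.876)
t=2.250: state=(2.204, 1.761)
t=2.500: state=(2.346, 1.681)
t=2.750: state=(2.521, 1.640)
t=3.000: state=(2.717, 1.641)
t=3.250: state=(2.918, 1.688)
t=3.500: state=(3.100, 1.783)
t=3.750: state=(3.235, 1.925)
t=4.000: state=(3.293, 2.107)
t=4.250: state=(3.255, 2.309)
t=4.500: state=(3.121, 2.500)
t=4.750: state=(2.915, 2.644)
t=5.000: state=(2.679, 2.712)
t=5.250: state=(2.453, 2.694)
t=5.500: state=(2.266, 2.601)
t=5.750: state=(2.131, 2.456)
t=6.000: state=(2.054, 2.286)
t=6.250: state=(2.033, 2.114)
t=6.310: state=(2.035, 2.074)
compare at T: x=2.035, y=2.074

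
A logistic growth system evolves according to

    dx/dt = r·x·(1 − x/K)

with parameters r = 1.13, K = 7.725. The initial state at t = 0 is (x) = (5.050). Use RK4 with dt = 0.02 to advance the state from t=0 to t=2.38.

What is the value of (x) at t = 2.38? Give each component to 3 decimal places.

t=0.000: state=(5.050)
step 1 (dt=0.02): k1=(1.976), k2=(1.969), k3=(1.969), k4=(1.962); state += dt/6·(k1+2k2+2k3+k4)
t=0.020: state=(5.089)
t=0.040: state=(5.128)
t=0.060: state=(5.167)
continuing one RK4 step at a time; state shown every 5 steps (Δt=0.1):
t=0.100: state=(5.244)
t=0.200: state=(5.430)
t=0.300: state=(5.608)
t=0.400: state=(5.778)
t=0.500: state=(5.937)
t=0.600: state=(6.088)
t=0.700: state=(6.229)
t=0.800: state=(6.361)
t=0.900: state=(6.483)
t=1.000: state=(6.596)
t=1.100: state=(6.701)
t=1.200: state=(6.797)
t=1.300: state=(6.886)
t=1.400: state=(6.966)
t=1.500: state=(7.040)
t=1.600: state=(7.108)
t=1.700: state=(7.169)
t=1.800: state=(7.224)
t=1.900: state=(7.275)
t=2.000: state=(7.320)
t=2.100: state=(7.362)
t=2.200: state=(7.399)
t=2.300: state=(7.432)
t=2.380: state=(7.457)

(x) = (7.457)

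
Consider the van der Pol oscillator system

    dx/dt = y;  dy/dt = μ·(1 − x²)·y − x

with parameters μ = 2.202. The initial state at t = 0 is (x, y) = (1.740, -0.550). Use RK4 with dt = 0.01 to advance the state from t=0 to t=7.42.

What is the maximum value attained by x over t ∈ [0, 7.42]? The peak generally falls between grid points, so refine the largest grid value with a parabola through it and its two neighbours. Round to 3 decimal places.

max x = 2.021

t=0.000: state=(1.740, -0.550)
step 1 (dt=0.01): k1=(-0.550, 0.716), k2=(-0.546, 0.691), k3=(-0.547, 0.692), k4=(-0.543, 0.668); state += dt/6·(k1+2k2+2k3+k4)
t=0.010: state=(1.735, -0.543)
t=0.020: state=(1.729, -0.537)
t=0.030: state=(1.724, -0.531)
continuing one RK4 step at a time; state shown every 25 steps (Δt=0.25):
t=0.250: state=(1.616, -0.472)
t=0.500: state=(1.497, -0.488)
t=0.750: state=(1.368, -0.548)
t=1.000: state=(1.219, -0.651)
t=1.250: state=(1.037, -0.823)
t=1.500: state=(0.796, -1.136)
t=1.750: state=(0.443, -1.765)
t=2.000: state=(-0.141, -3.029)
t=2.250: state=(-1.068, -4.034)
t=2.500: state=(-1.833, -1.716)
t=2.750: state=(-2.019, -0.116)
t=3.000: state=(-1.994, 0.223)
t=3.250: state=(-1.928, 0.296)
t=3.500: state=(-1.850, 0.327)
t=3.750: state=(-1.765, 0.354)
t=4.000: state=(-1.672, 0.386)
t=4.250: state=(-1.571, 0.428)
t=4.500: state=(-1.457, 0.483)
t=4.750: state=(-1.327, 0.563)
t=5.000: state=(-1.172, 0.684)
t=5.250: state=(-0.978, 0.886)
t=5.500: state=(-0.716, 1.260)
t=5.750: state=(-0.317, 2.025)
t=6.000: state=(0.356, 3.453)
t=6.250: state=(1.326, 3.702)
t=6.500: state=(1.924, 1.080)
t=6.750: state=(2.021, -0.034)
t=7.000: state=(1.978, -0.252)
t=7.250: state=(1.907, -0.305)
t=7.420: state=(1.854, -0.325)
largest grid value and its neighbours: x(6.720)=2.02096, x(6.730)=2.02111, x(6.740)=2.02106
parabola through these three points peaks at t≈6.732 with x≈2.02112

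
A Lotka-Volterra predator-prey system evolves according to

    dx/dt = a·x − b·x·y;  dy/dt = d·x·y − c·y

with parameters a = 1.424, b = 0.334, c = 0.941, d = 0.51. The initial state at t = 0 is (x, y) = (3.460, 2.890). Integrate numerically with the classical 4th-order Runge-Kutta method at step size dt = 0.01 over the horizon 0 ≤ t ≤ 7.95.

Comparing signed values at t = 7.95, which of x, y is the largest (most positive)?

t=0.000: state=(3.460, 2.890)
step 1 (dt=0.01): k1=(1.587, 2.380), k2=(1.577, 2.402), k3=(1.577, 2.402), k4=(1.567, 2.423); state += dt/6·(k1+2k2+2k3+k4)
t=0.010: state=(3.476, 2.914)
t=0.020: state=(3.491, 2.938)
t=0.030: state=(3.507, 2.963)
continuing one RK4 step at a time; state shown every 50 steps (Δt=0.5):
t=0.500: state=(3.814, 4.668)
t=1.000: state=(2.908, 7.038)
t=1.500: state=(1.661, 7.805)
t=2.000: state=(0.988, 6.752)
t=2.500: state=(0.741, 5.227)
t=3.000: state=(0.707, 3.914)
t=3.500: state=(0.816, 2.961)
t=4.000: state=(1.073, 2.345)
t=4.500: state=(1.523, 2.030)
t=5.000: state=(2.223, 2.033)
t=5.500: state=(3.127, 2.507)
t=6.000: state=(3.809, 3.845)
t=6.500: state=(3.384, 6.192)
t=7.000: state=(2.086, 7.790)
t=7.500: state=(1.180, 7.278)
t=7.950: state=(0.825, 5.962)
compare at T: x=0.825, y=5.962

largest component: y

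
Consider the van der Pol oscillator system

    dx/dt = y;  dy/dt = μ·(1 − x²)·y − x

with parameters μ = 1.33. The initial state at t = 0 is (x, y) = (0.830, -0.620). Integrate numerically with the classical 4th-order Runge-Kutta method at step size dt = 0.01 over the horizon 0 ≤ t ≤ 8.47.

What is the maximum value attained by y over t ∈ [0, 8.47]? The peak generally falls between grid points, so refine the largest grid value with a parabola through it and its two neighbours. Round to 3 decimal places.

max y = 3.025

t=0.000: state=(0.830, -0.620)
step 1 (dt=0.01): k1=(-0.620, -1.087), k2=(-0.625, -1.090), k3=(-0.625, -1.090), k4=(-0.631, -1.093); state += dt/6·(k1+2k2+2k3+k4)
t=0.010: state=(0.824, -0.631)
t=0.020: state=(0.817, -0.642)
t=0.030: state=(0.811, -0.653)
continuing one RK4 step at a time; state shown every 50 steps (Δt=0.5):
t=0.500: state=(0.361, -1.323)
t=1.000: state=(-0.579, -2.436)
t=1.500: state=(-1.672, -1.317)
t=2.000: state=(-1.875, 0.180)
t=2.500: state=(-1.682, 0.522)
t=3.000: state=(-1.370, 0.735)
t=3.500: state=(-0.920, 1.118)
t=4.000: state=(-0.158, 2.078)
t=4.500: state=(1.196, 2.879)
t=5.000: state=(1.992, 0.338)
t=5.500: state=(1.922, -0.393)
t=6.000: state=(1.678, -0.568)
t=6.500: state=(1.350, -0.761)
t=7.000: state=(0.884, -1.163)
t=7.500: state=(0.086, -2.182)
t=8.000: state=(-1.294, -2.769)
t=8.470: state=(-1.995, -0.323)
largest grid value and its neighbours: y(4.380)=3.02252, y(4.390)=3.02493, y(4.400)=3.02492
parabola through these three points peaks at t≈4.395 with y≈3.02523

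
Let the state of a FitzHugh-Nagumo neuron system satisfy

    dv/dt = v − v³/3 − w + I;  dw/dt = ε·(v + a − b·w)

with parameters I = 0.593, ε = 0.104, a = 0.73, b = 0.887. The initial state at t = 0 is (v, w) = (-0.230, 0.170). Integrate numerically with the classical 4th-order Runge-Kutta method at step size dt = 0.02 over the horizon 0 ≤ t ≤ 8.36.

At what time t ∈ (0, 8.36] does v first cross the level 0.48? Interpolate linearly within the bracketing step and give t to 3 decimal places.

t=0.000: state=(-0.230, 0.170)
step 1 (dt=0.02): k1=(0.197, 0.036), k2=(0.199, 0.036), k3=(0.199, 0.036), k4=(0.200, 0.037); state += dt/6·(k1+2k2+2k3+k4)
t=0.020: state=(-0.226, 0.171)
t=0.040: state=(-0.222, 0.171)
t=0.060: state=(-0.218, 0.172)
continuing one RK4 step at a time; state shown every 25 steps (Δt=0.5):
t=0.500: state=(-0.109, 0.191)
t=1.000: state=(0.073, 0.218)
t=1.500: state=(0.351, 0.256)
t=1.660: state=(0.465, 0.271)
next step: t=1.680: state=(0.481, 0.273) — v has crossed 0.48
linear interpolation between t=1.660 (0.46550) and t=1.680 (0.48068) → t≈1.679

t = 1.679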